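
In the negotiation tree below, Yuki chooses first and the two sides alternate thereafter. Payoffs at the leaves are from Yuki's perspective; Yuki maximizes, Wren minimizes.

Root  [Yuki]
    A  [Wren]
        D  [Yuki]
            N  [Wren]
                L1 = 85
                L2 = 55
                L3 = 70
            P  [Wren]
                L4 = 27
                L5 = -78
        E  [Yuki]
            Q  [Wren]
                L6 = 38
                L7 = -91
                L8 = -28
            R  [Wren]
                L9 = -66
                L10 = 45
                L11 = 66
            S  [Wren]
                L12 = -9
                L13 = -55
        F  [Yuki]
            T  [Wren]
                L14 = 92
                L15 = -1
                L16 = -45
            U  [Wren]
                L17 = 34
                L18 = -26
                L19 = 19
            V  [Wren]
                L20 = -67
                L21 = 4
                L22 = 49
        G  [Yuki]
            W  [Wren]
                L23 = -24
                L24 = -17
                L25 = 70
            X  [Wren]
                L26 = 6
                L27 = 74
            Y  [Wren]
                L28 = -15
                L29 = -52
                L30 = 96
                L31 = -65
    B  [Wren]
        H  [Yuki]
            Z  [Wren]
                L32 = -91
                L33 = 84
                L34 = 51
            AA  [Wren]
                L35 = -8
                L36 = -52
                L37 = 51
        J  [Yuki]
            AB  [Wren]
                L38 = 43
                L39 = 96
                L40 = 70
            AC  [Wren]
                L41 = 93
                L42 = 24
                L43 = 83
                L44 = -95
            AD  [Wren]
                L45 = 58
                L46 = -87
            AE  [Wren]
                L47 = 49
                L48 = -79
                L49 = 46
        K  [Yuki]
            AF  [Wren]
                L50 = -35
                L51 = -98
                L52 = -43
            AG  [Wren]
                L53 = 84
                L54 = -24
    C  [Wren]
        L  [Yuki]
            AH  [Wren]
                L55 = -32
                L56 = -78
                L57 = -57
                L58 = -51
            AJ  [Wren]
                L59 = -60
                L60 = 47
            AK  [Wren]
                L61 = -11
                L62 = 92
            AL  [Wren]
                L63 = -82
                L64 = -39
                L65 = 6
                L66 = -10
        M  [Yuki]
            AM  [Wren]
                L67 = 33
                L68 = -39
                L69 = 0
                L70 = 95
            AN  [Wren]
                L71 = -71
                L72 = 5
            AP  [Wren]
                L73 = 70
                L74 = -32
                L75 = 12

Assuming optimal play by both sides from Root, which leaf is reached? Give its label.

L74

N (Wren): min(85, 55, 70) = 55
P (Wren): min(27, -78) = -78
D (Yuki): max(55, -78) = 55
Q (Wren): min(38, -91, -28) = -91
R (Wren): min(-66, 45, 66) = -66
S (Wren): min(-9, -55) = -55
E (Yuki): max(-91, -66, -55) = -55
T (Wren): min(92, -1, -45) = -45
U (Wren): min(34, -26, 19) = -26
V (Wren): min(-67, 4, 49) = -67
F (Yuki): max(-45, -26, -67) = -26
W (Wren): min(-24, -17, 70) = -24
X (Wren): min(6, 74) = 6
Y (Wren): min(-15, -52, 96, -65) = -65
G (Yuki): max(-24, 6, -65) = 6
A (Wren): min(55, -55, -26, 6) = -55
Z (Wren): min(-91, 84, 51) = -91
AA (Wren): min(-8, -52, 51) = -52
H (Yuki): max(-91, -52) = -52
AB (Wren): min(43, 96, 70) = 43
AC (Wren): min(93, 24, 83, -95) = -95
AD (Wren): min(58, -87) = -87
AE (Wren): min(49, -79, 46) = -79
J (Yuki): max(43, -95, -87, -79) = 43
AF (Wren): min(-35, -98, -43) = -98
AG (Wren): min(84, -24) = -24
K (Yuki): max(-98, -24) = -24
B (Wren): min(-52, 43, -24) = -52
AH (Wren): min(-32, -78, -57, -51) = -78
AJ (Wren): min(-60, 47) = -60
AK (Wren): min(-11, 92) = -11
AL (Wren): min(-82, -39, 6, -10) = -82
L (Yuki): max(-78, -60, -11, -82) = -11
AM (Wren): min(33, -39, 0, 95) = -39
AN (Wren): min(-71, 5) = -71
AP (Wren): min(70, -32, 12) = -32
M (Yuki): max(-39, -71, -32) = -32
C (Wren): min(-11, -32) = -32
Root (Yuki): max(-55, -52, -32) = -32
At Root, Yuki picks C (highest: -32).
At C, Wren picks M (lowest: -32).
At M, Yuki picks AP (highest: -32).
At AP, Wren picks L74 (lowest: -32).
Terminal value -32.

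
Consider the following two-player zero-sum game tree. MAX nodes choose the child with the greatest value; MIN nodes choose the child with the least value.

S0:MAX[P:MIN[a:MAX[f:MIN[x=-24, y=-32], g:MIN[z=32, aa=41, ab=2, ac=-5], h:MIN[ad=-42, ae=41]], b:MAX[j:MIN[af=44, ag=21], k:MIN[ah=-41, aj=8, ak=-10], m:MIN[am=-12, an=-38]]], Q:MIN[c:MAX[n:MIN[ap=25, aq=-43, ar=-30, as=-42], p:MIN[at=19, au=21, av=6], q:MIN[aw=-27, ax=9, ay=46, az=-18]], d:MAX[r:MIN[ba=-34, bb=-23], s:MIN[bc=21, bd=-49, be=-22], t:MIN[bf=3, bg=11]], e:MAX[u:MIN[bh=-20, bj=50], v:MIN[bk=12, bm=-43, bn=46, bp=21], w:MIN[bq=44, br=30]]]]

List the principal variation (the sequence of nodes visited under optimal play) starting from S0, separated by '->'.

f (MIN): min(-24, -32) = -32
g (MIN): min(32, 41, 2, -5) = -5
h (MIN): min(-42, 41) = -42
a (MAX): max(-32, -5, -42) = -5
j (MIN): min(44, 21) = 21
k (MIN): min(-41, 8, -10) = -41
m (MIN): min(-12, -38) = -38
b (MAX): max(21, -41, -38) = 21
P (MIN): min(-5, 21) = -5
n (MIN): min(25, -43, -30, -42) = -43
p (MIN): min(19, 21, 6) = 6
q (MIN): min(-27, 9, 46, -18) = -27
c (MAX): max(-43, 6, -27) = 6
r (MIN): min(-34, -23) = -34
s (MIN): min(21, -49, -22) = -49
t (MIN): min(3, 11) = 3
d (MAX): max(-34, -49, 3) = 3
u (MIN): min(-20, 50) = -20
v (MIN): min(12, -43, 46, 21) = -43
w (MIN): min(44, 30) = 30
e (MAX): max(-20, -43, 30) = 30
Q (MIN): min(6, 3, 30) = 3
S0 (MAX): max(-5, 3) = 3
At S0, MAX picks Q (highest: 3).
At Q, MIN picks d (lowest: 3).
At d, MAX picks t (highest: 3).
At t, MIN picks bf (lowest: 3).
Terminal value 3.

S0 -> Q -> d -> t -> bf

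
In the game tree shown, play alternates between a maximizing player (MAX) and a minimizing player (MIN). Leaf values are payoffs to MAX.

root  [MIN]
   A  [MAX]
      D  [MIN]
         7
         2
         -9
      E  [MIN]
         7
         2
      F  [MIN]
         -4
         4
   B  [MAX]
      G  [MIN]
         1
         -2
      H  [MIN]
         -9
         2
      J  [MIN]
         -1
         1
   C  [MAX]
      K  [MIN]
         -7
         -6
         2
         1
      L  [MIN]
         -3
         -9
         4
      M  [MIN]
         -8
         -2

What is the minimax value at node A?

D (MIN): min(7, 2, -9) = -9
E (MIN): min(7, 2) = 2
F (MIN): min(-4, 4) = -4
A (MAX): max(-9, 2, -4) = 2

2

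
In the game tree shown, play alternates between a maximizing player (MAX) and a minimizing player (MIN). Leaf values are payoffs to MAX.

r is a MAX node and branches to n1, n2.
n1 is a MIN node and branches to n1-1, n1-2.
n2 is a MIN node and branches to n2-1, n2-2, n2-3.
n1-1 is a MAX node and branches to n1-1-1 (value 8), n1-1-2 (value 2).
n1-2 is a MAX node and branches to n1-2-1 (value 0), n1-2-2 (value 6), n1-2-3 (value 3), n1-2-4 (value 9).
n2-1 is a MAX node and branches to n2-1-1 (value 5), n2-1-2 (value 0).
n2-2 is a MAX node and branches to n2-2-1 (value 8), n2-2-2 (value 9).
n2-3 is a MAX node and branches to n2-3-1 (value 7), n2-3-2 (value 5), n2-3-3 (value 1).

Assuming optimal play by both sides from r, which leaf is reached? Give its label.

n1-1 (MAX): max(8, 2) = 8
n1-2 (MAX): max(0, 6, 3, 9) = 9
n1 (MIN): min(8, 9) = 8
n2-1 (MAX): max(5, 0) = 5
n2-2 (MAX): max(8, 9) = 9
n2-3 (MAX): max(7, 5, 1) = 7
n2 (MIN): min(5, 9, 7) = 5
r (MAX): max(8, 5) = 8
At r, MAX picks n1 (highest: 8).
At n1, MIN picks n1-1 (lowest: 8).
At n1-1, MAX picks n1-1-1 (highest: 8).
Terminal value 8.

n1-1-1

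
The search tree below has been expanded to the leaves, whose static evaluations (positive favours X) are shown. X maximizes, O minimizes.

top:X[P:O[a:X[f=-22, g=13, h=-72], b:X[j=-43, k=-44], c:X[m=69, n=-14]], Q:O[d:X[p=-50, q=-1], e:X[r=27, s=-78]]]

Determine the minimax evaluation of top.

-1

a (X): max(-22, 13, -72) = 13
b (X): max(-43, -44) = -43
c (X): max(69, -14) = 69
P (O): min(13, -43, 69) = -43
d (X): max(-50, -1) = -1
e (X): max(27, -78) = 27
Q (O): min(-1, 27) = -1
top (X): max(-43, -1) = -1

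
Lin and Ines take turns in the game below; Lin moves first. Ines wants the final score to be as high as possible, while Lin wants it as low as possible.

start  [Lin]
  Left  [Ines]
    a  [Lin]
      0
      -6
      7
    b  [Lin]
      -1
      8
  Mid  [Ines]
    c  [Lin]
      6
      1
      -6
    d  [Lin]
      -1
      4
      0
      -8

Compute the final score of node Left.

a (Lin): min(0, -6, 7) = -6
b (Lin): min(-1, 8) = -1
Left (Ines): max(-6, -1) = -1

-1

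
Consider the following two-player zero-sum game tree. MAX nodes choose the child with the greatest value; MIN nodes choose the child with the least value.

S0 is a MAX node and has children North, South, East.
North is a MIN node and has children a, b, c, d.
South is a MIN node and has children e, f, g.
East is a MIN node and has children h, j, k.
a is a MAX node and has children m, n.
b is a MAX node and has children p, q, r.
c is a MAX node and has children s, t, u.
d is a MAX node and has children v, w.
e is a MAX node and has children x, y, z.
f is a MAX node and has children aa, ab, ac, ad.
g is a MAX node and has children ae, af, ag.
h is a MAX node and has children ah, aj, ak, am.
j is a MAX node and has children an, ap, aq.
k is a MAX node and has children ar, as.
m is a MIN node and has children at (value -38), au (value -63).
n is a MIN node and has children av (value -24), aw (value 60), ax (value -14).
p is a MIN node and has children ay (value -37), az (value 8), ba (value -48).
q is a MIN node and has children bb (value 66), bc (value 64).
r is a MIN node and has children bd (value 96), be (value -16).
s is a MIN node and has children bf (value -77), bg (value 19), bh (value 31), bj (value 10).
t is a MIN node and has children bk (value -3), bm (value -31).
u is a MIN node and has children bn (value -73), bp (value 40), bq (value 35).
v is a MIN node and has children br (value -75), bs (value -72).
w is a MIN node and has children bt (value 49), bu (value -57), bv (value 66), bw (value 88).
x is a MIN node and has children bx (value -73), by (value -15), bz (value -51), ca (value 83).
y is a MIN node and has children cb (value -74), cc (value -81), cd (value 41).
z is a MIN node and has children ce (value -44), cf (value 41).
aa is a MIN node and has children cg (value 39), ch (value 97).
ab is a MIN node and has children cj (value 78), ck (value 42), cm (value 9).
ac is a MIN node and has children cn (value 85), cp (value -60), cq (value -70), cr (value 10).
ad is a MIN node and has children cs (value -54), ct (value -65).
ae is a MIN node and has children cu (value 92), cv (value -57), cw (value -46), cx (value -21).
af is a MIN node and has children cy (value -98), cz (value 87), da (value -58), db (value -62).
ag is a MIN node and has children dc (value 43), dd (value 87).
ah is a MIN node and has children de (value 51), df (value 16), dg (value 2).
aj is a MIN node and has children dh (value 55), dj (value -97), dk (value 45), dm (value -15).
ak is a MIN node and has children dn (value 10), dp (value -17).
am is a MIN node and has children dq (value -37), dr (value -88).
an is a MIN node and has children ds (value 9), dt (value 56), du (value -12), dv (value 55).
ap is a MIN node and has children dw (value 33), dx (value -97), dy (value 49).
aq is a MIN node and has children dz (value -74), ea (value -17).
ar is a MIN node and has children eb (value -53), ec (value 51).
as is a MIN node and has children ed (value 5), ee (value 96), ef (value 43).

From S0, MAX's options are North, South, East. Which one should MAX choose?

East

m (MIN): min(-38, -63) = -63
n (MIN): min(-24, 60, -14) = -24
a (MAX): max(-63, -24) = -24
p (MIN): min(-37, 8, -48) = -48
q (MIN): min(66, 64) = 64
r (MIN): min(96, -16) = -16
b (MAX): max(-48, 64, -16) = 64
s (MIN): min(-77, 19, 31, 10) = -77
t (MIN): min(-3, -31) = -31
u (MIN): min(-73, 40, 35) = -73
c (MAX): max(-77, -31, -73) = -31
v (MIN): min(-75, -72) = -75
w (MIN): min(49, -57, 66, 88) = -57
d (MAX): max(-75, -57) = -57
North (MIN): min(-24, 64, -31, -57) = -57
x (MIN): min(-73, -15, -51, 83) = -73
y (MIN): min(-74, -81, 41) = -81
z (MIN): min(-44, 41) = -44
e (MAX): max(-73, -81, -44) = -44
aa (MIN): min(39, 97) = 39
ab (MIN): min(78, 42, 9) = 9
ac (MIN): min(85, -60, -70, 10) = -70
ad (MIN): min(-54, -65) = -65
f (MAX): max(39, 9, -70, -65) = 39
ae (MIN): min(92, -57, -46, -21) = -57
af (MIN): min(-98, 87, -58, -62) = -98
ag (MIN): min(43, 87) = 43
g (MAX): max(-57, -98, 43) = 43
South (MIN): min(-44, 39, 43) = -44
ah (MIN): min(51, 16, 2) = 2
aj (MIN): min(55, -97, 45, -15) = -97
ak (MIN): min(10, -17) = -17
am (MIN): min(-37, -88) = -88
h (MAX): max(2, -97, -17, -88) = 2
an (MIN): min(9, 56, -12, 55) = -12
ap (MIN): min(33, -97, 49) = -97
aq (MIN): min(-74, -17) = -74
j (MAX): max(-12, -97, -74) = -12
ar (MIN): min(-53, 51) = -53
as (MIN): min(5, 96, 43) = 5
k (MAX): max(-53, 5) = 5
East (MIN): min(2, -12, 5) = -12
S0 (MAX): max(-57, -44, -12) = -12
MAX at S0 wants the highest of {North=-57, South=-44, East=-12}, so chooses East.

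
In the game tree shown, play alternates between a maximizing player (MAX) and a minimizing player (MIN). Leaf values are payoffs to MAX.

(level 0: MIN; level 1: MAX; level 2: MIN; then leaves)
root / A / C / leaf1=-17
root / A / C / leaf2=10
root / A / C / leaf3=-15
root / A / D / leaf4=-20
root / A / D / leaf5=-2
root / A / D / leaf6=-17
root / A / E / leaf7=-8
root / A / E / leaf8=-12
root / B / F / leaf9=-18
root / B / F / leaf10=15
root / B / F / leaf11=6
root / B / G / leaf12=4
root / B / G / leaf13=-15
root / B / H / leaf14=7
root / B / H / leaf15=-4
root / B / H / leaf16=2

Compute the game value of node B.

F (MIN): min(-18, 15, 6) = -18
G (MIN): min(4, -15) = -15
H (MIN): min(7, -4, 2) = -4
B (MAX): max(-18, -15, -4) = -4

-4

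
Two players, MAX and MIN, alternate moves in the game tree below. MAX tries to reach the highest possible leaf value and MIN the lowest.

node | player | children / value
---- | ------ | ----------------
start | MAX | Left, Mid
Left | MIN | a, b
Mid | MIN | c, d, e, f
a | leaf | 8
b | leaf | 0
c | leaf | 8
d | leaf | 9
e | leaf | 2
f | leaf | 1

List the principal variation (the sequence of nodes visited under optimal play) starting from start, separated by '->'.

start -> Mid -> f

Left (MIN): min(8, 0) = 0
Mid (MIN): min(8, 9, 2, 1) = 1
start (MAX): max(0, 1) = 1
At start, MAX picks Mid (highest: 1).
At Mid, MIN picks f (lowest: 1).
Terminal value 1.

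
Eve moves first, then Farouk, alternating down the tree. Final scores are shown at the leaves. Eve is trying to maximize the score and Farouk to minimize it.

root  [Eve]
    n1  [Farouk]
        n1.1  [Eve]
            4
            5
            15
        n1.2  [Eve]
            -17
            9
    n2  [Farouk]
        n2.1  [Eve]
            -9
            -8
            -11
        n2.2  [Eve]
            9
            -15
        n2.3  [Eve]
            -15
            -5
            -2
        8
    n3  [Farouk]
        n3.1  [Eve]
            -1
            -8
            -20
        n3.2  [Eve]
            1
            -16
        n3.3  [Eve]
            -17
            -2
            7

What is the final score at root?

n1.1 (Eve): max(4, 5, 15) = 15
n1.2 (Eve): max(-17, 9) = 9
n1 (Farouk): min(15, 9) = 9
n2.1 (Eve): max(-9, -8, -11) = -8
n2.2 (Eve): max(9, -15) = 9
n2.3 (Eve): max(-15, -5, -2) = -2
n2 (Farouk): min(-8, 9, -2, 8) = -8
n3.1 (Eve): max(-1, -8, -20) = -1
n3.2 (Eve): max(1, -16) = 1
n3.3 (Eve): max(-17, -2, 7) = 7
n3 (Farouk): min(-1, 1, 7) = -1
root (Eve): max(9, -8, -1) = 9

9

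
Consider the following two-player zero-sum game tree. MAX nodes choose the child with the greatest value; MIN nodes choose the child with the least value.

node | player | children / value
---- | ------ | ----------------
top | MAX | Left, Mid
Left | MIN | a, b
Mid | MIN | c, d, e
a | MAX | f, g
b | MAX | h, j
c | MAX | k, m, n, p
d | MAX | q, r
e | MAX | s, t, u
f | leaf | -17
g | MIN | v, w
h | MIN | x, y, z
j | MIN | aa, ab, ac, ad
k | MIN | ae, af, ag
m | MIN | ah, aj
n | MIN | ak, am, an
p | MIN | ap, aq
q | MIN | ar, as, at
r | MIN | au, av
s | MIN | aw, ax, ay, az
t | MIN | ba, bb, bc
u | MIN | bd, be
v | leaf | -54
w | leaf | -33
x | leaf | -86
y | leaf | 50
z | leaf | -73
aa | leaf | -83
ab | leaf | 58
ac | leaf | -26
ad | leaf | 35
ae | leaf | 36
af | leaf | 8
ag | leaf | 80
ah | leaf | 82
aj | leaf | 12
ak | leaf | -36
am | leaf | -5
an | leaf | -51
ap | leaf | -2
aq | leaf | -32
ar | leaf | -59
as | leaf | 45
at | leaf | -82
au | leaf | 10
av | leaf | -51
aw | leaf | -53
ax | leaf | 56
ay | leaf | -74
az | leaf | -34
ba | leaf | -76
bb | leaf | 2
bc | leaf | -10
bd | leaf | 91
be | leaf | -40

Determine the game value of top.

-51

g (MIN): min(-54, -33) = -54
a (MAX): max(-17, -54) = -17
h (MIN): min(-86, 50, -73) = -86
j (MIN): min(-83, 58, -26, 35) = -83
b (MAX): max(-86, -83) = -83
Left (MIN): min(-17, -83) = -83
k (MIN): min(36, 8, 80) = 8
m (MIN): min(82, 12) = 12
n (MIN): min(-36, -5, -51) = -51
p (MIN): min(-2, -32) = -32
c (MAX): max(8, 12, -51, -32) = 12
q (MIN): min(-59, 45, -82) = -82
r (MIN): min(10, -51) = -51
d (MAX): max(-82, -51) = -51
s (MIN): min(-53, 56, -74, -34) = -74
t (MIN): min(-76, 2, -10) = -76
u (MIN): min(91, -40) = -40
e (MAX): max(-74, -76, -40) = -40
Mid (MIN): min(12, -51, -40) = -51
top (MAX): max(-83, -51) = -51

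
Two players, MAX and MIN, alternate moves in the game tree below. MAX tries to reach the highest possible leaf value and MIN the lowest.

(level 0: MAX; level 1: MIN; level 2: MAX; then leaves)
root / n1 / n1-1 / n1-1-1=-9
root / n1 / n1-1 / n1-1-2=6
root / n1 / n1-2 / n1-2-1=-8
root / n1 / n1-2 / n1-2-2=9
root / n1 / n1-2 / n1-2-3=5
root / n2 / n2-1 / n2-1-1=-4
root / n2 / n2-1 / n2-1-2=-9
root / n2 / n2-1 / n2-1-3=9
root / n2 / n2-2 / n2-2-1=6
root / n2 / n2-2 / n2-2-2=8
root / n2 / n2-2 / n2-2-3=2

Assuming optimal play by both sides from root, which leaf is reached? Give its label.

n2-2-2

n1-1 (MAX): max(-9, 6) = 6
n1-2 (MAX): max(-8, 9, 5) = 9
n1 (MIN): min(6, 9) = 6
n2-1 (MAX): max(-4, -9, 9) = 9
n2-2 (MAX): max(6, 8, 2) = 8
n2 (MIN): min(9, 8) = 8
root (MAX): max(6, 8) = 8
At root, MAX picks n2 (highest: 8).
At n2, MIN picks n2-2 (lowest: 8).
At n2-2, MAX picks n2-2-2 (highest: 8).
Terminal value 8.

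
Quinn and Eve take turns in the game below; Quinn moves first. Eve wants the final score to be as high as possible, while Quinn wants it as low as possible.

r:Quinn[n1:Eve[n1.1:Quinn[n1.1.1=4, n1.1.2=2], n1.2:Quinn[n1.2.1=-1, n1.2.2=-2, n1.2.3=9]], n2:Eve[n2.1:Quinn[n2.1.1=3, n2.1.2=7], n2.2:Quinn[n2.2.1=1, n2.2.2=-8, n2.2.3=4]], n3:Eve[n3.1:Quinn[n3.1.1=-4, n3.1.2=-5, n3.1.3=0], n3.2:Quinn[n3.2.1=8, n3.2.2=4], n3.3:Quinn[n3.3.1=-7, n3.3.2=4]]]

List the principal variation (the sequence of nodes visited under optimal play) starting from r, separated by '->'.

n1.1 (Quinn): min(4, 2) = 2
n1.2 (Quinn): min(-1, -2, 9) = -2
n1 (Eve): max(2, -2) = 2
n2.1 (Quinn): min(3, 7) = 3
n2.2 (Quinn): min(1, -8, 4) = -8
n2 (Eve): max(3, -8) = 3
n3.1 (Quinn): min(-4, -5, 0) = -5
n3.2 (Quinn): min(8, 4) = 4
n3.3 (Quinn): min(-7, 4) = -7
n3 (Eve): max(-5, 4, -7) = 4
r (Quinn): min(2, 3, 4) = 2
At r, Quinn picks n1 (lowest: 2).
At n1, Eve picks n1.1 (highest: 2).
At n1.1, Quinn picks n1.1.2 (lowest: 2).
Terminal value 2.

r -> n1 -> n1.1 -> n1.1.2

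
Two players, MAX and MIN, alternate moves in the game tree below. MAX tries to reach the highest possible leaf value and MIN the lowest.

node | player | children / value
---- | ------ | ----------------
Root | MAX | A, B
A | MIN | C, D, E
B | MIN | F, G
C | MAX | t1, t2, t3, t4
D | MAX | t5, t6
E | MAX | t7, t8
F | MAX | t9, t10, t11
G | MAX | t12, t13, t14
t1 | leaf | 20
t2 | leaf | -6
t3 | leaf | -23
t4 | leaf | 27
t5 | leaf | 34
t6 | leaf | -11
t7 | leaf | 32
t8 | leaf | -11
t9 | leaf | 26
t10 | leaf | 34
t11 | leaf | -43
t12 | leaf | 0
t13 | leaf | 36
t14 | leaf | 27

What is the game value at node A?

C (MAX): max(20, -6, -23, 27) = 27
D (MAX): max(34, -11) = 34
E (MAX): max(32, -11) = 32
A (MIN): min(27, 34, 32) = 27

27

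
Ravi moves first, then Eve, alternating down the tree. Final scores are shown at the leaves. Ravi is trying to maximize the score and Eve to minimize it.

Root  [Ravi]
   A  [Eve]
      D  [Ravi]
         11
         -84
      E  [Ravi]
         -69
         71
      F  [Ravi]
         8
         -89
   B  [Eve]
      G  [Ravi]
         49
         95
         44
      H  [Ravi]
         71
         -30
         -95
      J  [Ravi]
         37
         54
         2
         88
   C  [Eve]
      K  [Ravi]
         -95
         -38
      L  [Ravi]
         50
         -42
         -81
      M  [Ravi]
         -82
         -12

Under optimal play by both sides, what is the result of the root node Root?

D (Ravi): max(11, -84) = 11
E (Ravi): max(-69, 71) = 71
F (Ravi): max(8, -89) = 8
A (Eve): min(11, 71, 8) = 8
G (Ravi): max(49, 95, 44) = 95
H (Ravi): max(71, -30, -95) = 71
J (Ravi): max(37, 54, 2, 88) = 88
B (Eve): min(95, 71, 88) = 71
K (Ravi): max(-95, -38) = -38
L (Ravi): max(50, -42, -81) = 50
M (Ravi): max(-82, -12) = -12
C (Eve): min(-38, 50, -12) = -38
Root (Ravi): max(8, 71, -38) = 71

71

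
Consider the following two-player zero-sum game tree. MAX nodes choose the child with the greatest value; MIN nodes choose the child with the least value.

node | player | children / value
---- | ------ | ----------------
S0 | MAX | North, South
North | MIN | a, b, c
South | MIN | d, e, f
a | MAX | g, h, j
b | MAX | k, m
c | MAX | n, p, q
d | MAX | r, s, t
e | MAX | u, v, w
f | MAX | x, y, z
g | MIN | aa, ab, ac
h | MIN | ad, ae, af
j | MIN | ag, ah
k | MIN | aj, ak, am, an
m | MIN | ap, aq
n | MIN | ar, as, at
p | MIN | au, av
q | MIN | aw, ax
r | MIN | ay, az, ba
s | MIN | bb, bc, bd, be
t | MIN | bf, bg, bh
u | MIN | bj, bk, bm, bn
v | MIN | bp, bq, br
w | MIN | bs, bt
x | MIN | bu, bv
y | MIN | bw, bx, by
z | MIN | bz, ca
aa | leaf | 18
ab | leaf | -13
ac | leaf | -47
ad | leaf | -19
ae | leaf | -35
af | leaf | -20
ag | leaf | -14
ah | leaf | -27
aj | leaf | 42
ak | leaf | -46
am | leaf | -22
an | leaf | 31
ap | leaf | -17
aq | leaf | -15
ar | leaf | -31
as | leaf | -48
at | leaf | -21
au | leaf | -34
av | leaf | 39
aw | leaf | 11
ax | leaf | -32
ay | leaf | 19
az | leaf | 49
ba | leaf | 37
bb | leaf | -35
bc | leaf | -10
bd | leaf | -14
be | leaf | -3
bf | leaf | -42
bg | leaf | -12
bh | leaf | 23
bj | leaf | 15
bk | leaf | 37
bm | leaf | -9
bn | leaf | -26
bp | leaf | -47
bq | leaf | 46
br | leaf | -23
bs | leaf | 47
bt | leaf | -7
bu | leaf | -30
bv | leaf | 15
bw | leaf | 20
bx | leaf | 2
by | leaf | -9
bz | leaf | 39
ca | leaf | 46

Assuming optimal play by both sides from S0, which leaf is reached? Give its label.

g (MIN): min(18, -13, -47) = -47
h (MIN): min(-19, -35, -20) = -35
j (MIN): min(-14, -27) = -27
a (MAX): max(-47, -35, -27) = -27
k (MIN): min(42, -46, -22, 31) = -46
m (MIN): min(-17, -15) = -17
b (MAX): max(-46, -17) = -17
n (MIN): min(-31, -48, -21) = -48
p (MIN): min(-34, 39) = -34
q (MIN): min(11, -32) = -32
c (MAX): max(-48, -34, -32) = -32
North (MIN): min(-27, -17, -32) = -32
r (MIN): min(19, 49, 37) = 19
s (MIN): min(-35, -10, -14, -3) = -35
t (MIN): min(-42, -12, 23) = -42
d (MAX): max(19, -35, -42) = 19
u (MIN): min(15, 37, -9, -26) = -26
v (MIN): min(-47, 46, -23) = -47
w (MIN): min(47, -7) = -7
e (MAX): max(-26, -47, -7) = -7
x (MIN): min(-30, 15) = -30
y (MIN): min(20, 2, -9) = -9
z (MIN): min(39, 46) = 39
f (MAX): max(-30, -9, 39) = 39
South (MIN): min(19, -7, 39) = -7
S0 (MAX): max(-32, -7) = -7
At S0, MAX picks South (highest: -7).
At South, MIN picks e (lowest: -7).
At e, MAX picks w (highest: -7).
At w, MIN picks bt (lowest: -7).
Terminal value -7.

bt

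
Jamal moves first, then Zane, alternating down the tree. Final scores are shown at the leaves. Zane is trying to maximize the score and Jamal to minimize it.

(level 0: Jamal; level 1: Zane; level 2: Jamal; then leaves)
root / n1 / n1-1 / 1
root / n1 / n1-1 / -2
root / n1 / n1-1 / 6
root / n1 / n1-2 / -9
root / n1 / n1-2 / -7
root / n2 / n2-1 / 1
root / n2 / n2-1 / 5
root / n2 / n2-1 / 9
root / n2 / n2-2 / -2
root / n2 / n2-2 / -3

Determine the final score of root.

-2

n1-1 (Jamal): min(1, -2, 6) = -2
n1-2 (Jamal): min(-9, -7) = -9
n1 (Zane): max(-2, -9) = -2
n2-1 (Jamal): min(1, 5, 9) = 1
n2-2 (Jamal): min(-2, -3) = -3
n2 (Zane): max(1, -3) = 1
root (Jamal): min(-2, 1) = -2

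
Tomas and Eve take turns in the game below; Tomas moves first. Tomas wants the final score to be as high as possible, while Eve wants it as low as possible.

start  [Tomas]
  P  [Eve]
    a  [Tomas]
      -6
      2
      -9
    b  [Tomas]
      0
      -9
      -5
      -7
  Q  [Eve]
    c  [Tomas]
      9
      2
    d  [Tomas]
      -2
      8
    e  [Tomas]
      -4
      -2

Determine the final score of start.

a (Tomas): max(-6, 2, -9) = 2
b (Tomas): max(0, -9, -5, -7) = 0
P (Eve): min(2, 0) = 0
c (Tomas): max(9, 2) = 9
d (Tomas): max(-2, 8) = 8
e (Tomas): max(-4, -2) = -2
Q (Eve): min(9, 8, -2) = -2
start (Tomas): max(0, -2) = 0

0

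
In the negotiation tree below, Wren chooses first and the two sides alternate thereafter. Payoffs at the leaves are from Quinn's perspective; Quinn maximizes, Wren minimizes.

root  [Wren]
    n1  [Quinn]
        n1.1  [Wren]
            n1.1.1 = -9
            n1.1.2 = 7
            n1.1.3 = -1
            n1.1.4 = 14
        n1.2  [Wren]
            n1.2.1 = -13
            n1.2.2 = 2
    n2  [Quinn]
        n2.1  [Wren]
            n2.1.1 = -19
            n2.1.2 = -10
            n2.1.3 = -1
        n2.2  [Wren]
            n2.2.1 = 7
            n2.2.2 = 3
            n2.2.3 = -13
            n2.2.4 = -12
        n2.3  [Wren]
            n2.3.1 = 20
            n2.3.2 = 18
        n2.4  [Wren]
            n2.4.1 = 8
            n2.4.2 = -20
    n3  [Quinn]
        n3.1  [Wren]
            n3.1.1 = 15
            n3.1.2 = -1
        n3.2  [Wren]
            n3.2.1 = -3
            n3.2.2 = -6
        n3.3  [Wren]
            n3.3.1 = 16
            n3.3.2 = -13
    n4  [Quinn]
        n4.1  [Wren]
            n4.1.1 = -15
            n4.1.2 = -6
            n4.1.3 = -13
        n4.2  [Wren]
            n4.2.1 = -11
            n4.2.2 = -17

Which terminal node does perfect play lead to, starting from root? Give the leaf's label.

n4.1.1

n1.1 (Wren): min(-9, 7, -1, 14) = -9
n1.2 (Wren): min(-13, 2) = -13
n1 (Quinn): max(-9, -13) = -9
n2.1 (Wren): min(-19, -10, -1) = -19
n2.2 (Wren): min(7, 3, -13, -12) = -13
n2.3 (Wren): min(20, 18) = 18
n2.4 (Wren): min(8, -20) = -20
n2 (Quinn): max(-19, -13, 18, -20) = 18
n3.1 (Wren): min(15, -1) = -1
n3.2 (Wren): min(-3, -6) = -6
n3.3 (Wren): min(16, -13) = -13
n3 (Quinn): max(-1, -6, -13) = -1
n4.1 (Wren): min(-15, -6, -13) = -15
n4.2 (Wren): min(-11, -17) = -17
n4 (Quinn): max(-15, -17) = -15
root (Wren): min(-9, 18, -1, -15) = -15
At root, Wren picks n4 (lowest: -15).
At n4, Quinn picks n4.1 (highest: -15).
At n4.1, Wren picks n4.1.1 (lowest: -15).
Terminal value -15.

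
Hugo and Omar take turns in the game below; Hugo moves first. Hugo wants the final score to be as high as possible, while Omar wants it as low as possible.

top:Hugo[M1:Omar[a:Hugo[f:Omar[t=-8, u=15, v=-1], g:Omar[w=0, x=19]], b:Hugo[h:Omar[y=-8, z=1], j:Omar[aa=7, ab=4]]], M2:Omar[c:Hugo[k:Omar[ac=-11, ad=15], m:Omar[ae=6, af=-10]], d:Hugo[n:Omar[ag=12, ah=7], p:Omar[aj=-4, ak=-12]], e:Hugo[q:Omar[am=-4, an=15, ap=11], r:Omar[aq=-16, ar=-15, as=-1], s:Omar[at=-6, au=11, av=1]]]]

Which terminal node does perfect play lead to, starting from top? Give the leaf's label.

f (Omar): min(-8, 15, -1) = -8
g (Omar): min(0, 19) = 0
a (Hugo): max(-8, 0) = 0
h (Omar): min(-8, 1) = -8
j (Omar): min(7, 4) = 4
b (Hugo): max(-8, 4) = 4
M1 (Omar): min(0, 4) = 0
k (Omar): min(-11, 15) = -11
m (Omar): min(6, -10) = -10
c (Hugo): max(-11, -10) = -10
n (Omar): min(12, 7) = 7
p (Omar): min(-4, -12) = -12
d (Hugo): max(7, -12) = 7
q (Omar): min(-4, 15, 11) = -4
r (Omar): min(-16, -15, -1) = -16
s (Omar): min(-6, 11, 1) = -6
e (Hugo): max(-4, -16, -6) = -4
M2 (Omar): min(-10, 7, -4) = -10
top (Hugo): max(0, -10) = 0
At top, Hugo picks M1 (highest: 0).
At M1, Omar picks a (lowest: 0).
At a, Hugo picks g (highest: 0).
At g, Omar picks w (lowest: 0).
Terminal value 0.

w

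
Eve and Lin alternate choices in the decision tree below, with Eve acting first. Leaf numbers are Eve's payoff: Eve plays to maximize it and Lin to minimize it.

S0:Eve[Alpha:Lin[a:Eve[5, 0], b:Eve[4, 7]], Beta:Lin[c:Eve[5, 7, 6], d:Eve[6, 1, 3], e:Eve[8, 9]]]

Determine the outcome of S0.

a (Eve): max(5, 0) = 5
b (Eve): max(4, 7) = 7
Alpha (Lin): min(5, 7) = 5
c (Eve): max(5, 7, 6) = 7
d (Eve): max(6, 1, 3) = 6
e (Eve): max(8, 9) = 9
Beta (Lin): min(7, 6, 9) = 6
S0 (Eve): max(5, 6) = 6

6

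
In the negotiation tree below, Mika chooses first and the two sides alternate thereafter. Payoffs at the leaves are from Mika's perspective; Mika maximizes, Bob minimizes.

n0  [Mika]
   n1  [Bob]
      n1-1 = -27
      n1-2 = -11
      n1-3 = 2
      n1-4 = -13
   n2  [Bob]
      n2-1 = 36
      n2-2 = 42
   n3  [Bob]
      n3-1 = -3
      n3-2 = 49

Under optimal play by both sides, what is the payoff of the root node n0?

n1 (Bob): min(-27, -11, 2, -13) = -27
n2 (Bob): min(36, 42) = 36
n3 (Bob): min(-3, 49) = -3
n0 (Mika): max(-27, 36, -3) = 36

36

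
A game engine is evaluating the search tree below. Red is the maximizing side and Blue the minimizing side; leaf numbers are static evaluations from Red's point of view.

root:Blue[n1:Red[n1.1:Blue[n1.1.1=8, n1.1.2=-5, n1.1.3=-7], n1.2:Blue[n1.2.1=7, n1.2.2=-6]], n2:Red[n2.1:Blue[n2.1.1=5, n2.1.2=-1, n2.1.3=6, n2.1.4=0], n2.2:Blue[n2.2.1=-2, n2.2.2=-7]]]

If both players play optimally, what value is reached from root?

n1.1 (Blue): min(8, -5, -7) = -7
n1.2 (Blue): min(7, -6) = -6
n1 (Red): max(-7, -6) = -6
n2.1 (Blue): min(5, -1, 6, 0) = -1
n2.2 (Blue): min(-2, -7) = -7
n2 (Red): max(-1, -7) = -1
root (Blue): min(-6, -1) = -6

-6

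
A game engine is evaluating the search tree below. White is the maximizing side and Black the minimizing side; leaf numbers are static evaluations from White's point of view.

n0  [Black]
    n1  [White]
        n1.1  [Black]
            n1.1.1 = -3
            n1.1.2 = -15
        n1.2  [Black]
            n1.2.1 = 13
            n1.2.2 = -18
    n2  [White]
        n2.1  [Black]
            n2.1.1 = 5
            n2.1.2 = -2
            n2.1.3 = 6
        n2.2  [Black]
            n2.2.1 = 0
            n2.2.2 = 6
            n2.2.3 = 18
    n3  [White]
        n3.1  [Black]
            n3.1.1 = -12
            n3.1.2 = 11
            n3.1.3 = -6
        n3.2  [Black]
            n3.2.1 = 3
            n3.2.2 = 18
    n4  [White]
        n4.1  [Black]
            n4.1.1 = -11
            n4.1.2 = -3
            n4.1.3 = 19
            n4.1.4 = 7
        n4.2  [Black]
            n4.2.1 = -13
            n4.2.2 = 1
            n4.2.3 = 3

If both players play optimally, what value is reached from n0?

-15

n1.1 (Black): min(-3, -15) = -15
n1.2 (Black): min(13, -18) = -18
n1 (White): max(-15, -18) = -15
n2.1 (Black): min(5, -2, 6) = -2
n2.2 (Black): min(0, 6, 18) = 0
n2 (White): max(-2, 0) = 0
n3.1 (Black): min(-12, 11, -6) = -12
n3.2 (Black): min(3, 18) = 3
n3 (White): max(-12, 3) = 3
n4.1 (Black): min(-11, -3, 19, 7) = -11
n4.2 (Black): min(-13, 1, 3) = -13
n4 (White): max(-11, -13) = -11
n0 (Black): min(-15, 0, 3, -11) = -15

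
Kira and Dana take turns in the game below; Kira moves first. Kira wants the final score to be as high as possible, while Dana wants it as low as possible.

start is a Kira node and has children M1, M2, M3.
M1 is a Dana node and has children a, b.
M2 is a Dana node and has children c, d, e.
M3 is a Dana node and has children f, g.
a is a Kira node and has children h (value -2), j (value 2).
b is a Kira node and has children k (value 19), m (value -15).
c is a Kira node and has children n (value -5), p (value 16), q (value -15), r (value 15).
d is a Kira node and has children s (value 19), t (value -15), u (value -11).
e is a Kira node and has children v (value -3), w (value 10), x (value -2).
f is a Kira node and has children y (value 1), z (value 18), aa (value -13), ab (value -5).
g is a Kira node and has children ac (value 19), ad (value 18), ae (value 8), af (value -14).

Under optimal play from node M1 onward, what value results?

a (Kira): max(-2, 2) = 2
b (Kira): max(19, -15) = 19
M1 (Dana): min(2, 19) = 2

2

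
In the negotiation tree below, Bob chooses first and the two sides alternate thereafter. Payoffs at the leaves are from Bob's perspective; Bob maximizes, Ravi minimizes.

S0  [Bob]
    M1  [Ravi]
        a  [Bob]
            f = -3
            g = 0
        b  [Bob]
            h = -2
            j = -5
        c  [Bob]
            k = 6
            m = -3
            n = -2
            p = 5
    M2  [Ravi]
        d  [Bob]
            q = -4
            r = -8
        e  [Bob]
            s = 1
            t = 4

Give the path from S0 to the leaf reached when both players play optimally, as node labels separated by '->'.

S0 -> M1 -> b -> h

a (Bob): max(-3, 0) = 0
b (Bob): max(-2, -5) = -2
c (Bob): max(6, -3, -2, 5) = 6
M1 (Ravi): min(0, -2, 6) = -2
d (Bob): max(-4, -8) = -4
e (Bob): max(1, 4) = 4
M2 (Ravi): min(-4, 4) = -4
S0 (Bob): max(-2, -4) = -2
At S0, Bob picks M1 (highest: -2).
At M1, Ravi picks b (lowest: -2).
At b, Bob picks h (highest: -2).
Terminal value -2.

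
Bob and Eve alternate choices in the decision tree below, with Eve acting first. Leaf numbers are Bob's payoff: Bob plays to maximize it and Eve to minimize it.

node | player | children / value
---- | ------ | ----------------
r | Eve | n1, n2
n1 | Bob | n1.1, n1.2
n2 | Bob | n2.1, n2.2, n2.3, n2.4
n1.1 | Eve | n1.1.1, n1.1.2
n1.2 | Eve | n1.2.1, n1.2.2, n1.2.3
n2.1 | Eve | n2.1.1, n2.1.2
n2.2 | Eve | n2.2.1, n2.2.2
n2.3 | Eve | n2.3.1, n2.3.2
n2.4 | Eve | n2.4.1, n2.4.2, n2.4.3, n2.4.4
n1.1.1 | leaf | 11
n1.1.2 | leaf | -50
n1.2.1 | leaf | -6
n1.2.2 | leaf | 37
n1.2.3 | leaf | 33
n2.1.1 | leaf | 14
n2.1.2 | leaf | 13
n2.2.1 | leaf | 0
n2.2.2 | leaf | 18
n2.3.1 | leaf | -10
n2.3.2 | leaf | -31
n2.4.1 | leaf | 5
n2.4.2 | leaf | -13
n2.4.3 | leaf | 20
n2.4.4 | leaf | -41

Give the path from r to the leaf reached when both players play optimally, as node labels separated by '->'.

n1.1 (Eve): min(11, -50) = -50
n1.2 (Eve): min(-6, 37, 33) = -6
n1 (Bob): max(-50, -6) = -6
n2.1 (Eve): min(14, 13) = 13
n2.2 (Eve): min(0, 18) = 0
n2.3 (Eve): min(-10, -31) = -31
n2.4 (Eve): min(5, -13, 20, -41) = -41
n2 (Bob): max(13, 0, -31, -41) = 13
r (Eve): min(-6, 13) = -6
At r, Eve picks n1 (lowest: -6).
At n1, Bob picks n1.2 (highest: -6).
At n1.2, Eve picks n1.2.1 (lowest: -6).
Terminal value -6.

r -> n1 -> n1.2 -> n1.2.1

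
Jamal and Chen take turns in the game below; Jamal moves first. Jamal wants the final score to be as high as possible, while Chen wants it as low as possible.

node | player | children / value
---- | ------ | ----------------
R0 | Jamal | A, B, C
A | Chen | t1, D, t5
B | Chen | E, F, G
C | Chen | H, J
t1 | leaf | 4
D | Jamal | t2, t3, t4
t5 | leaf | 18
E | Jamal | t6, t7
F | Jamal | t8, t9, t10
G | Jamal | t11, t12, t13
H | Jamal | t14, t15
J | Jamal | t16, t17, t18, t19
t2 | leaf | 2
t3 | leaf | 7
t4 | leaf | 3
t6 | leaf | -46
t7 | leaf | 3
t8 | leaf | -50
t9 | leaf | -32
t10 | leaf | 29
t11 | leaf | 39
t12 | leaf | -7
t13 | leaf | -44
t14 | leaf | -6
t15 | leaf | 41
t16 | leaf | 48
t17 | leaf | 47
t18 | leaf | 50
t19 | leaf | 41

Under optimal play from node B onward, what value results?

E (Jamal): max(-46, 3) = 3
F (Jamal): max(-50, -32, 29) = 29
G (Jamal): max(39, -7, -44) = 39
B (Chen): min(3, 29, 39) = 3

3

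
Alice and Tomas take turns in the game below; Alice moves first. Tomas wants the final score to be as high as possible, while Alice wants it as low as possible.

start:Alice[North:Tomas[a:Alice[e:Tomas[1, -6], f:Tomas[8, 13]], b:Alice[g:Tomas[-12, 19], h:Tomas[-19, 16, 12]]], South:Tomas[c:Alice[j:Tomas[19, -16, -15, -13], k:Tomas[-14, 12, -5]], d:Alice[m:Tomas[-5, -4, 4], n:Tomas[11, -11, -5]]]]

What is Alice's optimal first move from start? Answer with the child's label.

South

e (Tomas): max(1, -6) = 1
f (Tomas): max(8, 13) = 13
a (Alice): min(1, 13) = 1
g (Tomas): max(-12, 19) = 19
h (Tomas): max(-19, 16, 12) = 16
b (Alice): min(19, 16) = 16
North (Tomas): max(1, 16) = 16
j (Tomas): max(19, -16, -15, -13) = 19
k (Tomas): max(-14, 12, -5) = 12
c (Alice): min(19, 12) = 12
m (Tomas): max(-5, -4, 4) = 4
n (Tomas): max(11, -11, -5) = 11
d (Alice): min(4, 11) = 4
South (Tomas): max(12, 4) = 12
start (Alice): min(16, 12) = 12
Alice at start wants the lowest of {North=16, South=12}, so chooses South.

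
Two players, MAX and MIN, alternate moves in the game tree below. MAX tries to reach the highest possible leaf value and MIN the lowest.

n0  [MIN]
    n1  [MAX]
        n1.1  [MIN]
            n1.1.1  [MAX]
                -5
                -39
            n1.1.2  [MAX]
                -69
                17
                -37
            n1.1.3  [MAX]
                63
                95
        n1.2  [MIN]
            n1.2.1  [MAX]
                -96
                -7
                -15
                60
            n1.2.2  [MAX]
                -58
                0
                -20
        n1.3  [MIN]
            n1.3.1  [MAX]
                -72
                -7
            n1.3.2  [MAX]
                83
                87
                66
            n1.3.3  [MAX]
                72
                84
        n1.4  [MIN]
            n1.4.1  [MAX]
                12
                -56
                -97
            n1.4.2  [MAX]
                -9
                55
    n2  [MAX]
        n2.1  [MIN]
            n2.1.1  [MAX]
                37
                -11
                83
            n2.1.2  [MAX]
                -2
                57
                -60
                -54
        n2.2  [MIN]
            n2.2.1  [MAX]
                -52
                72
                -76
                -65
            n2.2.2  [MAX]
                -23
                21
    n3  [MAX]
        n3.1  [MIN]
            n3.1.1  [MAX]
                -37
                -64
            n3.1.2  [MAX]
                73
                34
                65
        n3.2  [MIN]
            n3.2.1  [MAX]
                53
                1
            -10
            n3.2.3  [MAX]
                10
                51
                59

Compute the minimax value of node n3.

n3.1.1 (MAX): max(-37, -64) = -37
n3.1.2 (MAX): max(73, 34, 65) = 73
n3.1 (MIN): min(-37, 73) = -37
n3.2.1 (MAX): max(53, 1) = 53
n3.2.3 (MAX): max(10, 51, 59) = 59
n3.2 (MIN): min(53, -10, 59) = -10
n3 (MAX): max(-37, -10) = -10

-10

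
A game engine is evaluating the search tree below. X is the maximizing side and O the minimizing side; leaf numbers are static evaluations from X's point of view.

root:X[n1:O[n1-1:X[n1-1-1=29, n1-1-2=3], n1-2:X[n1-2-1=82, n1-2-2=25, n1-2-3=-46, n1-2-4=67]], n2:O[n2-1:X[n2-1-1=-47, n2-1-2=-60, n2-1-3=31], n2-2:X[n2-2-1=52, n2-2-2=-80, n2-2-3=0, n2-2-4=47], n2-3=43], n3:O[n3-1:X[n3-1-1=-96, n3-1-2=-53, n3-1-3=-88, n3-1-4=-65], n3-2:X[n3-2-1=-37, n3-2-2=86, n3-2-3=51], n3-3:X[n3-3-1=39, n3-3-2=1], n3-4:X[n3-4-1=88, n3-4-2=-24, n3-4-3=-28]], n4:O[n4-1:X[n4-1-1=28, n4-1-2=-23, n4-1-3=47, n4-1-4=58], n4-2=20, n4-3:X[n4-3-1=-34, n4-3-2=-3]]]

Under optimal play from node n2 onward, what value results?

31

n2-1 (X): max(-47, -60, 31) = 31
n2-2 (X): max(52, -80, 0, 47) = 52
n2 (O): min(31, 52, 43) = 31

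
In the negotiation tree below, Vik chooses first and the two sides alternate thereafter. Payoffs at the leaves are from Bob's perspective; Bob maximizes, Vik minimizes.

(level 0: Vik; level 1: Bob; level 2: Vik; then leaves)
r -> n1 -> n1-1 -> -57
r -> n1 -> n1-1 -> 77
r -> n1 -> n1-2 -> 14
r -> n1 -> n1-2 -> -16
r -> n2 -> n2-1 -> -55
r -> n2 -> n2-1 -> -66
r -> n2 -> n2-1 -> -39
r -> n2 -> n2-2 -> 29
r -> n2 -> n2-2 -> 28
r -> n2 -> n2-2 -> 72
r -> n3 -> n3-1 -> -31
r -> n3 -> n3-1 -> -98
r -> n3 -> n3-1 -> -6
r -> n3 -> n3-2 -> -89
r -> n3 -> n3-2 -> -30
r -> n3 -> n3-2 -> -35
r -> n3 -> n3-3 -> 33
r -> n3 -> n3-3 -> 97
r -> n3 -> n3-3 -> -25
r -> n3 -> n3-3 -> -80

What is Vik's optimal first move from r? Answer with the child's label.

n1-1 (Vik): min(-57, 77) = -57
n1-2 (Vik): min(14, -16) = -16
n1 (Bob): max(-57, -16) = -16
n2-1 (Vik): min(-55, -66, -39) = -66
n2-2 (Vik): min(29, 28, 72) = 28
n2 (Bob): max(-66, 28) = 28
n3-1 (Vik): min(-31, -98, -6) = -98
n3-2 (Vik): min(-89, -30, -35) = -89
n3-3 (Vik): min(33, 97, -25, -80) = -80
n3 (Bob): max(-98, -89, -80) = -80
r (Vik): min(-16, 28, -80) = -80
Vik at r wants the lowest of {n1=-16, n2=28, n3=-80}, so chooses n3.

n3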